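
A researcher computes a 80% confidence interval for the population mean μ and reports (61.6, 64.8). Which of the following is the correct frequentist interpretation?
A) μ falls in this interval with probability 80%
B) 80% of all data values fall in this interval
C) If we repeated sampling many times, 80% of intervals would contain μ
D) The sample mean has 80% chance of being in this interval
C

A) Wrong — μ is fixed; the randomness lives in the interval, not in μ.
B) Wrong — a CI is about the parameter μ, not individual data values.
C) Correct — this is the frequentist long-run coverage interpretation.
D) Wrong — x̄ is observed and sits in the interval by construction.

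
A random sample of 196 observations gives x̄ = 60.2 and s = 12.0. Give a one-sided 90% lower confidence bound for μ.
μ ≥ 59.10

Lower bound (one-sided):
t* = 1.286 (one-sided for 90%)
Lower bound = x̄ - t* · s/√n = 60.2 - 1.286 · 12.0/√196 = 59.10

We are 90% confident that μ ≥ 59.10.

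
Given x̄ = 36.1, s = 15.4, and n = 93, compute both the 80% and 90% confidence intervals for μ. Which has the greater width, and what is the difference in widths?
90% CI is wider by 1.19

df = 92
80% CI: t* = 1.291, (34.04, 38.16), width = 2 · t* · s/√n = 4.12
90% CI: t* = 1.662, (33.45, 38.75), width = 2 · t* · s/√n = 5.31

The 90% CI is wider by 5.31 - 4.12 = 1.19.
Higher confidence requires a wider interval.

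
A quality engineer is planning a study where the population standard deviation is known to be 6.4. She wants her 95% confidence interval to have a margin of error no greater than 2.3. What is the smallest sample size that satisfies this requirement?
n ≥ 30

For margin E ≤ 2.3:
n ≥ (z* · σ / E)²
n ≥ (1.960 · 6.4 / 2.3)²
n ≥ 29.75

Minimum n = 30 (rounding up)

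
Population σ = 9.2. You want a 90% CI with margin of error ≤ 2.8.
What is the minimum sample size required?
n ≥ 30

For margin E ≤ 2.8:
n ≥ (z* · σ / E)²
n ≥ (1.645 · 9.2 / 2.8)²
n ≥ 29.21

Minimum n = 30 (rounding up)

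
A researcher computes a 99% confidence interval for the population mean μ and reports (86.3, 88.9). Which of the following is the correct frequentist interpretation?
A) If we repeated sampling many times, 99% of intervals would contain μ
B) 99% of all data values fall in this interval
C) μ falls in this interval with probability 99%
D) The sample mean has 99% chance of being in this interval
A

A) Correct — this is the frequentist long-run coverage interpretation.
B) Wrong — a CI is about the parameter μ, not individual data values.
C) Wrong — μ is fixed; the randomness lives in the interval, not in μ.
D) Wrong — x̄ is observed and sits in the interval by construction.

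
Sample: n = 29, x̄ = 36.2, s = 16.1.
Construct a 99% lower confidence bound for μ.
μ ≥ 28.82

Lower bound (one-sided):
t* = 2.467 (one-sided for 99%)
Lower bound = x̄ - t* · s/√n = 36.2 - 2.467 · 16.1/√29 = 28.82

We are 99% confident that μ ≥ 28.82.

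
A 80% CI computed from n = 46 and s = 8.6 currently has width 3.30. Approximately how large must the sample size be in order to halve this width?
n ≈ 184

CI width ∝ 1/√n
To reduce width by factor 2, need √n to grow by 2 → need 2² = 4 times as many samples.

Current: n = 46, width = 3.30
New: n = 184, width ≈ 1.63

Width reduced by factor of 3.30/1.63 = 2.02.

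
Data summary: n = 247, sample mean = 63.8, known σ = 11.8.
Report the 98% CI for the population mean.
(62.05, 65.55)

z-interval (σ known):
z* = 2.326 for 98% confidence

Margin of error = z* · σ/√n = 2.326 · 11.8/√247 = 1.75

CI: (63.8 - 1.75, 63.8 + 1.75) = (62.05, 65.55)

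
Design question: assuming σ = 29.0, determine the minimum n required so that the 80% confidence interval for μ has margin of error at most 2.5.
n ≥ 222

For margin E ≤ 2.5:
n ≥ (z* · σ / E)²
n ≥ (1.282 · 29.0 / 2.5)²
n ≥ 221.15

Minimum n = 222 (rounding up)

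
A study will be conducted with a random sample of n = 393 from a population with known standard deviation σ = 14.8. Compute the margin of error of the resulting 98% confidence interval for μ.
Margin of error = 1.74

Margin of error = z* · σ/√n
= 2.326 · 14.8/√393
= 2.326 · 14.8/19.8242
= 1.74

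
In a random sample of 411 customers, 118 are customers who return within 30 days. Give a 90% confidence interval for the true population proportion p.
(0.250, 0.324)

Proportion CI:
p̂ = 118/411 = 0.28710
SE = √(p̂(1-p̂)/n) = √(0.28710 · 0.71290 / 411) = 0.02232

z* = 1.645
Margin = z* · SE = 1.645 · 0.02232 = 0.0367

CI: 0.28710 ± 0.0367 = (0.250, 0.324)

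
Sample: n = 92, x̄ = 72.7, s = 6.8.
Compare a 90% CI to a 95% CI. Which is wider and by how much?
95% CI is wider by 0.46

df = 91
90% CI: t* = 1.662, (71.52, 73.88), width = 2 · t* · s/√n = 2.36
95% CI: t* = 1.986, (71.29, 74.11), width = 2 · t* · s/√n = 2.82

The 95% CI is wider by 2.82 - 2.36 = 0.46.
Higher confidence requires a wider interval.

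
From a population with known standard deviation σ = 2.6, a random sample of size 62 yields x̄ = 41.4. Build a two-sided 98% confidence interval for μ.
(40.63, 42.17)

z-interval (σ known):
z* = 2.326 for 98% confidence

Margin of error = z* · σ/√n = 2.326 · 2.6/√62 = 0.77

CI: (41.4 - 0.77, 41.4 + 0.77) = (40.63, 42.17)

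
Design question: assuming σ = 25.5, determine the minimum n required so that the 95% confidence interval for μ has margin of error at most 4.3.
n ≥ 136

For margin E ≤ 4.3:
n ≥ (z* · σ / E)²
n ≥ (1.960 · 25.5 / 4.3)²
n ≥ 135.10

Minimum n = 136 (rounding up)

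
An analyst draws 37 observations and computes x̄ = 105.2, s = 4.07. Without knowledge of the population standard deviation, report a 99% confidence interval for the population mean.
(103.38, 107.02)

t-interval (σ unknown):
df = n - 1 = 36
t* = 2.719 for 99% confidence

Margin of error = t* · s/√n = 2.719 · 4.07/√37 = 1.82

CI: (103.38, 107.02)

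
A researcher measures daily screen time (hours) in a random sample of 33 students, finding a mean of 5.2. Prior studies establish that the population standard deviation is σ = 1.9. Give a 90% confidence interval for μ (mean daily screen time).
(4.66, 5.74)

z-interval (σ known):
z* = 1.645 for 90% confidence

Margin of error = z* · σ/√n = 1.645 · 1.9/√33 = 0.54

CI: (5.2 - 0.54, 5.2 + 0.54) = (4.66, 5.74)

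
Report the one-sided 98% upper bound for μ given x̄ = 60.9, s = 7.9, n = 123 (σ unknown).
μ ≤ 62.38

Upper bound (one-sided):
t* = 2.076 (one-sided for 98%)
Upper bound = x̄ + t* · s/√n = 60.9 + 2.076 · 7.9/√123 = 62.38

We are 98% confident that μ ≤ 62.38.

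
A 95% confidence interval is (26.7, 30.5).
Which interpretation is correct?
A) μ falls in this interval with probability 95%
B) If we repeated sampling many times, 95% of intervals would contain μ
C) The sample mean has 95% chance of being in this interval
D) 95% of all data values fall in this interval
B

A) Wrong — μ is fixed; the randomness lives in the interval, not in μ.
B) Correct — this is the frequentist long-run coverage interpretation.
C) Wrong — x̄ is observed and sits in the interval by construction.
D) Wrong — a CI is about the parameter μ, not individual data values.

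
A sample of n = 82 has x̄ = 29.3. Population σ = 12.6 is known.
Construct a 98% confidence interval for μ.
(26.06, 32.54)

z-interval (σ known):
z* = 2.326 for 98% confidence

Margin of error = z* · σ/√n = 2.326 · 12.6/√82 = 3.24

CI: (29.3 - 3.24, 29.3 + 3.24) = (26.06, 32.54)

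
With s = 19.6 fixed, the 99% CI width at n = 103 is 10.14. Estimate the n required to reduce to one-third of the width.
n ≈ 927

CI width ∝ 1/√n
To reduce width by factor 3, need √n to grow by 3 → need 3² = 9 times as many samples.

Current: n = 103, width = 10.14
New: n = 927, width ≈ 3.32

Width reduced by factor of 10.14/3.32 = 3.05.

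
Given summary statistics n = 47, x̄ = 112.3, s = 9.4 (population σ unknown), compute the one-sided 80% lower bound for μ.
μ ≥ 111.13

Lower bound (one-sided):
t* = 0.850 (one-sided for 80%)
Lower bound = x̄ - t* · s/√n = 112.3 - 0.850 · 9.4/√47 = 111.13

We are 80% confident that μ ≥ 111.13.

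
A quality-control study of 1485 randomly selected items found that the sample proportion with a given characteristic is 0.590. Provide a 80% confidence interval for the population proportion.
(0.574, 0.606)

Proportion CI:
SE = √(p̂(1-p̂)/n) = √(0.590 · 0.410 / 1485) = 0.01276

z* = 1.282
Margin = z* · SE = 1.282 · 0.01276 = 0.0164

CI: 0.590 ± 0.0164 = (0.574, 0.606)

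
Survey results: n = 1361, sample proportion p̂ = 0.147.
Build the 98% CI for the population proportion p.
(0.125, 0.169)

Proportion CI:
SE = √(p̂(1-p̂)/n) = √(0.147 · 0.853 / 1361) = 0.00960

z* = 2.326
Margin = z* · SE = 2.326 · 0.00960 = 0.0223

CI: 0.147 ± 0.0223 = (0.125, 0.169)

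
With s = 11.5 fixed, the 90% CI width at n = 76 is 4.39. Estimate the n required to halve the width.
n ≈ 304

CI width ∝ 1/√n
To reduce width by factor 2, need √n to grow by 2 → need 2² = 4 times as many samples.

Current: n = 76, width = 4.39
New: n = 304, width ≈ 2.18

Width reduced by factor of 4.39/2.18 = 2.01.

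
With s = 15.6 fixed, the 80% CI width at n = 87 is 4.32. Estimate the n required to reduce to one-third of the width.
n ≈ 783

CI width ∝ 1/√n
To reduce width by factor 3, need √n to grow by 3 → need 3² = 9 times as many samples.

Current: n = 87, width = 4.32
New: n = 783, width ≈ 1.43

Width reduced by factor of 4.32/1.43 = 3.02.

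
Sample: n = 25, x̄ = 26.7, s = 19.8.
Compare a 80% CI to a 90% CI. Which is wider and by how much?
90% CI is wider by 3.11

df = 24
80% CI: t* = 1.318, (21.48, 31.92), width = 2 · t* · s/√n = 10.44
90% CI: t* = 1.711, (19.92, 33.48), width = 2 · t* · s/√n = 13.55

The 90% CI is wider by 13.55 - 10.44 = 3.11.
Higher confidence requires a wider interval.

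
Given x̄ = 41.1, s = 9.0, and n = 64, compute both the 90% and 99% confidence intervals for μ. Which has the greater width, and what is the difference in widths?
99% CI is wider by 2.22

df = 63
90% CI: t* = 1.669, (39.22, 42.98), width = 2 · t* · s/√n = 3.76
99% CI: t* = 2.656, (38.11, 44.09), width = 2 · t* · s/√n = 5.98

The 99% CI is wider by 5.98 - 3.76 = 2.22.
Higher confidence requires a wider interval.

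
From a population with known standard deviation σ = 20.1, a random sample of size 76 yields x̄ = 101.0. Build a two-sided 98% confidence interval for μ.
(95.64, 106.36)

z-interval (σ known):
z* = 2.326 for 98% confidence

Margin of error = z* · σ/√n = 2.326 · 20.1/√76 = 5.36

CI: (101.0 - 5.36, 101.0 + 5.36) = (95.64, 106.36)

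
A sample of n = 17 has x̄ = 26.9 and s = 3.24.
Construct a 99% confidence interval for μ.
(24.60, 29.20)

t-interval (σ unknown):
df = n - 1 = 16
t* = 2.921 for 99% confidence

Margin of error = t* · s/√n = 2.921 · 3.24/√17 = 2.30

CI: (24.60, 29.20)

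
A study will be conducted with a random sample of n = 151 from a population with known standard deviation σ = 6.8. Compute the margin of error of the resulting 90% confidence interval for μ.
Margin of error = 0.91

Margin of error = z* · σ/√n
= 1.645 · 6.8/√151
= 1.645 · 6.8/12.2882
= 0.91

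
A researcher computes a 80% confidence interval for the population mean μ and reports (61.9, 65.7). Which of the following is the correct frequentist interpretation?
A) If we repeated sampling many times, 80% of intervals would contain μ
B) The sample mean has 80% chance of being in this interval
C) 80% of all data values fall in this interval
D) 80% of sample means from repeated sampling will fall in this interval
A

A) Correct — this is the frequentist long-run coverage interpretation.
B) Wrong — x̄ is observed and sits in the interval by construction.
C) Wrong — a CI is about the parameter μ, not individual data values.
D) Wrong — coverage applies to intervals containing μ, not to future x̄ values.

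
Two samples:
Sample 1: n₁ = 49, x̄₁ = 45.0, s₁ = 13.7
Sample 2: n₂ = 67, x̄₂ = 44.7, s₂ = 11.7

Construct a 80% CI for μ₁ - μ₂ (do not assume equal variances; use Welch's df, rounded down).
(-2.83, 3.43)

Difference: x̄₁ - x̄₂ = 0.30
SE = √(s₁²/n₁ + s₂²/n₂) = √(13.7²/49 + 11.7²/67) = 2.4235
df = 93.51 → 93 (Welch–Satterthwaite, rounded down)
t* = 1.291

CI: 0.30 ± 1.291 · 2.4235 = 0.30 ± 3.13 = (-2.83, 3.43)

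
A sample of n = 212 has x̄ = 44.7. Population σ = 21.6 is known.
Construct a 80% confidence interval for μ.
(42.80, 46.60)

z-interval (σ known):
z* = 1.282 for 80% confidence

Margin of error = z* · σ/√n = 1.282 · 21.6/√212 = 1.90

CI: (44.7 - 1.90, 44.7 + 1.90) = (42.80, 46.60)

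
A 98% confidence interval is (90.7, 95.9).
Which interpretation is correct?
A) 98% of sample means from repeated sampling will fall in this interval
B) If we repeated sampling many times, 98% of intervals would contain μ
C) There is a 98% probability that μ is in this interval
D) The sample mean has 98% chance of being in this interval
B

A) Wrong — coverage applies to intervals containing μ, not to future x̄ values.
B) Correct — this is the frequentist long-run coverage interpretation.
C) Wrong — μ is fixed; the randomness lives in the interval, not in μ.
D) Wrong — x̄ is observed and sits in the interval by construction.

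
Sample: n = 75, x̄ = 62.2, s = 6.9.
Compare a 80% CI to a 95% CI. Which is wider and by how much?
95% CI is wider by 1.12

df = 74
80% CI: t* = 1.293, (61.17, 63.23), width = 2 · t* · s/√n = 2.06
95% CI: t* = 1.993, (60.61, 63.79), width = 2 · t* · s/√n = 3.18

The 95% CI is wider by 3.18 - 2.06 = 1.12.
Higher confidence requires a wider interval.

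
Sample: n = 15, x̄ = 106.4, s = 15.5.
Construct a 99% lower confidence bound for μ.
μ ≥ 95.90

Lower bound (one-sided):
t* = 2.624 (one-sided for 99%)
Lower bound = x̄ - t* · s/√n = 106.4 - 2.624 · 15.5/√15 = 95.90

We are 99% confident that μ ≥ 95.90.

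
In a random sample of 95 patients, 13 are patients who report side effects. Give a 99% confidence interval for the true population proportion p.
(0.046, 0.228)

Proportion CI:
p̂ = 13/95 = 0.13684
SE = √(p̂(1-p̂)/n) = √(0.13684 · 0.86316 / 95) = 0.03526

z* = 2.576
Margin = z* · SE = 2.576 · 0.03526 = 0.0908

CI: 0.13684 ± 0.0908 = (0.046, 0.228)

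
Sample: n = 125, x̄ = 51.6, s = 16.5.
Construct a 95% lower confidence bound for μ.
μ ≥ 49.15

Lower bound (one-sided):
t* = 1.657 (one-sided for 95%)
Lower bound = x̄ - t* · s/√n = 51.6 - 1.657 · 16.5/√125 = 49.15

We are 95% confident that μ ≥ 49.15.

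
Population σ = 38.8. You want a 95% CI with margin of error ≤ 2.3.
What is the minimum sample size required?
n ≥ 1094

For margin E ≤ 2.3:
n ≥ (z* · σ / E)²
n ≥ (1.960 · 38.8 / 2.3)²
n ≥ 1093.25

Minimum n = 1094 (rounding up)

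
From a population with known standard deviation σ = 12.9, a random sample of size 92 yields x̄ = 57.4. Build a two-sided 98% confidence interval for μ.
(54.27, 60.53)

z-interval (σ known):
z* = 2.326 for 98% confidence

Margin of error = z* · σ/√n = 2.326 · 12.9/√92 = 3.13

CI: (57.4 - 3.13, 57.4 + 3.13) = (54.27, 60.53)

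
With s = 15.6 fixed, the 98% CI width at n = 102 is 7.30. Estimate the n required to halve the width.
n ≈ 408

CI width ∝ 1/√n
To reduce width by factor 2, need √n to grow by 2 → need 2² = 4 times as many samples.

Current: n = 102, width = 7.30
New: n = 408, width ≈ 3.61

Width reduced by factor of 7.30/3.61 = 2.02.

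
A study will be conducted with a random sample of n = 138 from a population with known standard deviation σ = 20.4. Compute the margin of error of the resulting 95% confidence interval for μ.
Margin of error = 3.40

Margin of error = z* · σ/√n
= 1.960 · 20.4/√138
= 1.960 · 20.4/11.7473
= 3.40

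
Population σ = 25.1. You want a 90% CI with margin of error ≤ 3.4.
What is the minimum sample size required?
n ≥ 148

For margin E ≤ 3.4:
n ≥ (z* · σ / E)²
n ≥ (1.645 · 25.1 / 3.4)²
n ≥ 147.48

Minimum n = 148 (rounding up)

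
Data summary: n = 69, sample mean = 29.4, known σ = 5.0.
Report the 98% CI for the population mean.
(28.00, 30.80)

z-interval (σ known):
z* = 2.326 for 98% confidence

Margin of error = z* · σ/√n = 2.326 · 5.0/√69 = 1.40

CI: (29.4 - 1.40, 29.4 + 1.40) = (28.00, 30.80)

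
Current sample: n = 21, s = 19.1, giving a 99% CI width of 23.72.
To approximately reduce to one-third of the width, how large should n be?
n ≈ 189

CI width ∝ 1/√n
To reduce width by factor 3, need √n to grow by 3 → need 3² = 9 times as many samples.

Current: n = 21, width = 23.72
New: n = 189, width ≈ 7.23

Width reduced by factor of 23.72/7.23 = 3.28.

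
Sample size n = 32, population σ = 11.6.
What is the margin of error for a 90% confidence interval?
Margin of error = 3.37

Margin of error = z* · σ/√n
= 1.645 · 11.6/√32
= 1.645 · 11.6/5.6569
= 3.37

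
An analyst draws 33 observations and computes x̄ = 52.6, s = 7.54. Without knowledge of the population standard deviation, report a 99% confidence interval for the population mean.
(49.01, 56.19)

t-interval (σ unknown):
df = n - 1 = 32
t* = 2.738 for 99% confidence

Margin of error = t* · s/√n = 2.738 · 7.54/√33 = 3.59

CI: (49.01, 56.19)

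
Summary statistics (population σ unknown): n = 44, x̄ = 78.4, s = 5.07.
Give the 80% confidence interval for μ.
(77.40, 79.40)

t-interval (σ unknown):
df = n - 1 = 43
t* = 1.302 for 80% confidence

Margin of error = t* · s/√n = 1.302 · 5.07/√44 = 1.00

CI: (77.40, 79.40)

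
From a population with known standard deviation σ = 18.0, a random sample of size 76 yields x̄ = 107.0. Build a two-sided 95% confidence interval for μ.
(102.95, 111.05)

z-interval (σ known):
z* = 1.960 for 95% confidence

Margin of error = z* · σ/√n = 1.960 · 18.0/√76 = 4.05

CI: (107.0 - 4.05, 107.0 + 4.05) = (102.95, 111.05)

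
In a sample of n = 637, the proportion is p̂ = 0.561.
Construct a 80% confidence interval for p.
(0.536, 0.586)

Proportion CI:
SE = √(p̂(1-p̂)/n) = √(0.561 · 0.439 / 637) = 0.01966

z* = 1.282
Margin = z* · SE = 1.282 · 0.01966 = 0.0252

CI: 0.561 ± 0.0252 = (0.536, 0.586)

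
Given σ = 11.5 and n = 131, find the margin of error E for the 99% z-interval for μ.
Margin of error = 2.59

Margin of error = z* · σ/√n
= 2.576 · 11.5/√131
= 2.576 · 11.5/11.4455
= 2.59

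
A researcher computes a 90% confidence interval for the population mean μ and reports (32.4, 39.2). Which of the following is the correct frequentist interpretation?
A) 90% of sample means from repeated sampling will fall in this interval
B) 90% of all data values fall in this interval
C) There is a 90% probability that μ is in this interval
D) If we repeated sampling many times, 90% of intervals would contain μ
D

A) Wrong — coverage applies to intervals containing μ, not to future x̄ values.
B) Wrong — a CI is about the parameter μ, not individual data values.
C) Wrong — μ is fixed; the randomness lives in the interval, not in μ.
D) Correct — this is the frequentist long-run coverage interpretation.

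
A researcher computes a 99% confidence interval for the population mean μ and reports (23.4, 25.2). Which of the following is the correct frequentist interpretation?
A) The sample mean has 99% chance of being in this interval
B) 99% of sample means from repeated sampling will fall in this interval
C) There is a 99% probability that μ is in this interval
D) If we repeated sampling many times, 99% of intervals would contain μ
D

A) Wrong — x̄ is observed and sits in the interval by construction.
B) Wrong — coverage applies to intervals containing μ, not to future x̄ values.
C) Wrong — μ is fixed; the randomness lives in the interval, not in μ.
D) Correct — this is the frequentist long-run coverage interpretation.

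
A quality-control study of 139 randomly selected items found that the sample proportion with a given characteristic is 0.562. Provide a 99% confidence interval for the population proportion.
(0.454, 0.670)

Proportion CI:
SE = √(p̂(1-p̂)/n) = √(0.562 · 0.438 / 139) = 0.04208

z* = 2.576
Margin = z* · SE = 2.576 · 0.04208 = 0.1084

CI: 0.562 ± 0.1084 = (0.454, 0.670)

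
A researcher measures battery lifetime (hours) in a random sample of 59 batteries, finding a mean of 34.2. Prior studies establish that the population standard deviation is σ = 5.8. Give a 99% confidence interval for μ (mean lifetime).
(32.25, 36.15)

z-interval (σ known):
z* = 2.576 for 99% confidence

Margin of error = z* · σ/√n = 2.576 · 5.8/√59 = 1.95

CI: (34.2 - 1.95, 34.2 + 1.95) = (32.25, 36.15)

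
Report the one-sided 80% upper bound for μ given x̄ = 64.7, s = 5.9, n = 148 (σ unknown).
μ ≤ 65.11

Upper bound (one-sided):
t* = 0.844 (one-sided for 80%)
Upper bound = x̄ + t* · s/√n = 64.7 + 0.844 · 5.9/√148 = 65.11

We are 80% confident that μ ≤ 65.11.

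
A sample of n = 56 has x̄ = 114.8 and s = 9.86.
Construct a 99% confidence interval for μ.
(111.28, 118.32)

t-interval (σ unknown):
df = n - 1 = 55
t* = 2.668 for 99% confidence

Margin of error = t* · s/√n = 2.668 · 9.86/√56 = 3.52

CI: (111.28, 118.32)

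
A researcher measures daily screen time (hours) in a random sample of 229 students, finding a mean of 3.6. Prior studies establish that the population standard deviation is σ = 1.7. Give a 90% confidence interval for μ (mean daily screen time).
(3.42, 3.78)

z-interval (σ known):
z* = 1.645 for 90% confidence

Margin of error = z* · σ/√n = 1.645 · 1.7/√229 = 0.18

CI: (3.6 - 0.18, 3.6 + 0.18) = (3.42, 3.78)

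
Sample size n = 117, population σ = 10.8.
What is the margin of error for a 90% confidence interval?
Margin of error = 1.64

Margin of error = z* · σ/√n
= 1.645 · 10.8/√117
= 1.645 · 10.8/10.8167
= 1.64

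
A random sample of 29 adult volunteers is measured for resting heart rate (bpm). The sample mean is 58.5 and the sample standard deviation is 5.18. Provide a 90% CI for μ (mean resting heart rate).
(56.86, 60.14)

t-interval (σ unknown):
df = n - 1 = 28
t* = 1.701 for 90% confidence

Margin of error = t* · s/√n = 1.701 · 5.18/√29 = 1.64

CI: (56.86, 60.14)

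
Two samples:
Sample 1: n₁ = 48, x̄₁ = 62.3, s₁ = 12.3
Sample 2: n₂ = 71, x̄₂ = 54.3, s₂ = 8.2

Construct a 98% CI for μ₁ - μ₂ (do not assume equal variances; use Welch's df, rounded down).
(3.19, 12.81)

Difference: x̄₁ - x̄₂ = 8.00
SE = √(s₁²/n₁ + s₂²/n₂) = √(12.3²/48 + 8.2²/71) = 2.0246
df = 74.94 → 74 (Welch–Satterthwaite, rounded down)
t* = 2.378

CI: 8.00 ± 2.378 · 2.0246 = 8.00 ± 4.81 = (3.19, 12.81)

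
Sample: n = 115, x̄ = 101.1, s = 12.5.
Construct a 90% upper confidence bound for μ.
μ ≤ 102.60

Upper bound (one-sided):
t* = 1.289 (one-sided for 90%)
Upper bound = x̄ + t* · s/√n = 101.1 + 1.289 · 12.5/√115 = 102.60

We are 90% confident that μ ≤ 102.60.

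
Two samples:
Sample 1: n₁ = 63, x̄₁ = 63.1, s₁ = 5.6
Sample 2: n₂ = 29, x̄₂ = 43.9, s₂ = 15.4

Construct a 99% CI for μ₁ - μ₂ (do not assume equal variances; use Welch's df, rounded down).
(11.12, 27.28)

Difference: x̄₁ - x̄₂ = 19.20
SE = √(s₁²/n₁ + s₂²/n₂) = √(5.6²/63 + 15.4²/29) = 2.9455
df = 31.46 → 31 (Welch–Satterthwaite, rounded down)
t* = 2.744

CI: 19.20 ± 2.744 · 2.9455 = 19.20 ± 8.08 = (11.12, 27.28)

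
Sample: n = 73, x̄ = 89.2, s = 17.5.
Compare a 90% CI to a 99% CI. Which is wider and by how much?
99% CI is wider by 4.02

df = 72
90% CI: t* = 1.666, (85.79, 92.61), width = 2 · t* · s/√n = 6.82
99% CI: t* = 2.646, (83.78, 94.62), width = 2 · t* · s/√n = 10.84

The 99% CI is wider by 10.84 - 6.82 = 4.02.
Higher confidence requires a wider interval.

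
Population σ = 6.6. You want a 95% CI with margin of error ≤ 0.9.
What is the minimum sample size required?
n ≥ 207

For margin E ≤ 0.9:
n ≥ (z* · σ / E)²
n ≥ (1.960 · 6.6 / 0.9)²
n ≥ 206.59

Minimum n = 207 (rounding up)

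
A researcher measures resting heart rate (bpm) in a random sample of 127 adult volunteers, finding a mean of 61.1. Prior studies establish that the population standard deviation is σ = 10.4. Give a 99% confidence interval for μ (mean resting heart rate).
(58.72, 63.48)

z-interval (σ known):
z* = 2.576 for 99% confidence

Margin of error = z* · σ/√n = 2.576 · 10.4/√127 = 2.38

CI: (61.1 - 2.38, 61.1 + 2.38) = (58.72, 63.48)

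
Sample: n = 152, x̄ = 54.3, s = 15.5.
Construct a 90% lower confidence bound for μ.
μ ≥ 52.68

Lower bound (one-sided):
t* = 1.287 (one-sided for 90%)
Lower bound = x̄ - t* · s/√n = 54.3 - 1.287 · 15.5/√152 = 52.68

We are 90% confident that μ ≥ 52.68.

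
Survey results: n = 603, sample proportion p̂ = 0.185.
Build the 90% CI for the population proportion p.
(0.159, 0.211)

Proportion CI:
SE = √(p̂(1-p̂)/n) = √(0.185 · 0.815 / 603) = 0.01581

z* = 1.645
Margin = z* · SE = 1.645 · 0.01581 = 0.0260

CI: 0.185 ± 0.0260 = (0.159, 0.211)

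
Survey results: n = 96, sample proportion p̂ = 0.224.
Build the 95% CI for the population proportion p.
(0.141, 0.307)

Proportion CI:
SE = √(p̂(1-p̂)/n) = √(0.224 · 0.776 / 96) = 0.04255

z* = 1.960
Margin = z* · SE = 1.960 · 0.04255 = 0.0834

CI: 0.224 ± 0.0834 = (0.141, 0.307)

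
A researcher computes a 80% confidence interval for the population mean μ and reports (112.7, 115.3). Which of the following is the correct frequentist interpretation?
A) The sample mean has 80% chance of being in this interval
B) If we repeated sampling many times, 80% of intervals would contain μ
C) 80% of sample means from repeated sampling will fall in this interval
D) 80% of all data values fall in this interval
B

A) Wrong — x̄ is observed and sits in the interval by construction.
B) Correct — this is the frequentist long-run coverage interpretation.
C) Wrong — coverage applies to intervals containing μ, not to future x̄ values.
D) Wrong — a CI is about the parameter μ, not individual data values.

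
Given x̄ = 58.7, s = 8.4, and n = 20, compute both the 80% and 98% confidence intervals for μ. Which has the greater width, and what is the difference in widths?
98% CI is wider by 4.55

df = 19
80% CI: t* = 1.328, (56.21, 61.19), width = 2 · t* · s/√n = 4.99
98% CI: t* = 2.539, (53.93, 63.47), width = 2 · t* · s/√n = 9.54

The 98% CI is wider by 9.54 - 4.99 = 4.55.
Higher confidence requires a wider interval.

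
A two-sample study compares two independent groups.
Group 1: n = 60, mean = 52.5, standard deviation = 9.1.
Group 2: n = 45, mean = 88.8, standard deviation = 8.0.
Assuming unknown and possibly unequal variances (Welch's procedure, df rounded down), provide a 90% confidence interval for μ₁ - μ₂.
(-39.08, -33.52)

Difference: x̄₁ - x̄₂ = -36.30
SE = √(s₁²/n₁ + s₂²/n₂) = √(9.1²/60 + 8.0²/45) = 1.6740
df = 100.35 → 100 (Welch–Satterthwaite, rounded down)
t* = 1.660

CI: -36.30 ± 1.660 · 1.6740 = -36.30 ± 2.78 = (-39.08, -33.52)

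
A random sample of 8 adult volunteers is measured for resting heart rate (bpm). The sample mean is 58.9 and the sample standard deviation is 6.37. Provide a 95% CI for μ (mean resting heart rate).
(53.57, 64.23)

t-interval (σ unknown):
df = n - 1 = 7
t* = 2.365 for 95% confidence

Margin of error = t* · s/√n = 2.365 · 6.37/√8 = 5.33

CI: (53.57, 64.23)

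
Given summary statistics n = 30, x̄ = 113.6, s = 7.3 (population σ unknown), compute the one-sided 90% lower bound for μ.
μ ≥ 111.85

Lower bound (one-sided):
t* = 1.311 (one-sided for 90%)
Lower bound = x̄ - t* · s/√n = 113.6 - 1.311 · 7.3/√30 = 111.85

We are 90% confident that μ ≥ 111.85.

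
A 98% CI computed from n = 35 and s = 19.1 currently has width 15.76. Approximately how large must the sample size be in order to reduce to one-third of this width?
n ≈ 315

CI width ∝ 1/√n
To reduce width by factor 3, need √n to grow by 3 → need 3² = 9 times as many samples.

Current: n = 35, width = 15.76
New: n = 315, width ≈ 5.03

Width reduced by factor of 15.76/5.03 = 3.13.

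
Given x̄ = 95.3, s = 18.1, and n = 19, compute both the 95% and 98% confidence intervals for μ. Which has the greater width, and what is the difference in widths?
98% CI is wider by 3.74

df = 18
95% CI: t* = 2.101, (86.58, 104.02), width = 2 · t* · s/√n = 17.45
98% CI: t* = 2.552, (84.70, 105.90), width = 2 · t* · s/√n = 21.19

The 98% CI is wider by 21.19 - 17.45 = 3.74.
Higher confidence requires a wider interval.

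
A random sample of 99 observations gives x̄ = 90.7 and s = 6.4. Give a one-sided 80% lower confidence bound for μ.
μ ≥ 90.16

Lower bound (one-sided):
t* = 0.845 (one-sided for 80%)
Lower bound = x̄ - t* · s/√n = 90.7 - 0.845 · 6.4/√99 = 90.16

We are 80% confident that μ ≥ 90.16.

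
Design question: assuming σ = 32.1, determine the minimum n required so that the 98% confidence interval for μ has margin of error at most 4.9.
n ≥ 233

For margin E ≤ 4.9:
n ≥ (z* · σ / E)²
n ≥ (2.326 · 32.1 / 4.9)²
n ≥ 232.19

Minimum n = 233 (rounding up)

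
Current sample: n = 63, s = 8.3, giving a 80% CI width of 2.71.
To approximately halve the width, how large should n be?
n ≈ 252

CI width ∝ 1/√n
To reduce width by factor 2, need √n to grow by 2 → need 2² = 4 times as many samples.

Current: n = 63, width = 2.71
New: n = 252, width ≈ 1.34

Width reduced by factor of 2.71/1.34 = 2.02.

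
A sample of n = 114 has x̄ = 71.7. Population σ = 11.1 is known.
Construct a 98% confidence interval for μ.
(69.28, 74.12)

z-interval (σ known):
z* = 2.326 for 98% confidence

Margin of error = z* · σ/√n = 2.326 · 11.1/√114 = 2.42

CI: (71.7 - 2.42, 71.7 + 2.42) = (69.28, 74.12)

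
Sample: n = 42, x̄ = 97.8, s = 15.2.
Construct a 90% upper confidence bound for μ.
μ ≤ 100.86

Upper bound (one-sided):
t* = 1.303 (one-sided for 90%)
Upper bound = x̄ + t* · s/√n = 97.8 + 1.303 · 15.2/√42 = 100.86

We are 90% confident that μ ≤ 100.86.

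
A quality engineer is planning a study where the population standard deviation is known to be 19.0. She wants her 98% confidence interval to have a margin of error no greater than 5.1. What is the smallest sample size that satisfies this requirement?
n ≥ 76

For margin E ≤ 5.1:
n ≥ (z* · σ / E)²
n ≥ (2.326 · 19.0 / 5.1)²
n ≥ 75.09

Minimum n = 76 (rounding up)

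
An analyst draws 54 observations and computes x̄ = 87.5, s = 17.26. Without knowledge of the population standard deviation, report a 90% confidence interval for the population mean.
(83.57, 91.43)

t-interval (σ unknown):
df = n - 1 = 53
t* = 1.674 for 90% confidence

Margin of error = t* · s/√n = 1.674 · 17.26/√54 = 3.93

CI: (83.57, 91.43)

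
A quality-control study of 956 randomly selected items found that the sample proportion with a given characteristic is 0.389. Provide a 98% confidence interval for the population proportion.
(0.352, 0.426)

Proportion CI:
SE = √(p̂(1-p̂)/n) = √(0.389 · 0.611 / 956) = 0.01577

z* = 2.326
Margin = z* · SE = 2.326 · 0.01577 = 0.0367

CI: 0.389 ± 0.0367 = (0.352, 0.426)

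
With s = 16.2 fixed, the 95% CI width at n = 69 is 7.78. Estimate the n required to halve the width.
n ≈ 276

CI width ∝ 1/√n
To reduce width by factor 2, need √n to grow by 2 → need 2² = 4 times as many samples.

Current: n = 69, width = 7.78
New: n = 276, width ≈ 3.84

Width reduced by factor of 7.78/3.84 = 2.03.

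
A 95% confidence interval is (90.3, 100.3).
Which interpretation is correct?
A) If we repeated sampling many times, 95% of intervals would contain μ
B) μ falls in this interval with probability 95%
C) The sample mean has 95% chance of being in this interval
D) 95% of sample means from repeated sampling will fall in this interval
A

A) Correct — this is the frequentist long-run coverage interpretation.
B) Wrong — μ is fixed; the randomness lives in the interval, not in μ.
C) Wrong — x̄ is observed and sits in the interval by construction.
D) Wrong — coverage applies to intervals containing μ, not to future x̄ values.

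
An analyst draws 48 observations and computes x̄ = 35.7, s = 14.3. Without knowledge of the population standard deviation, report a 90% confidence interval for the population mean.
(32.24, 39.16)

t-interval (σ unknown):
df = n - 1 = 47
t* = 1.678 for 90% confidence

Margin of error = t* · s/√n = 1.678 · 14.3/√48 = 3.46

CI: (32.24, 39.16)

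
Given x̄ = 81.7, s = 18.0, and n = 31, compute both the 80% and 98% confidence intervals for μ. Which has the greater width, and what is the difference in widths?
98% CI is wider by 7.42

df = 30
80% CI: t* = 1.310, (77.46, 85.94), width = 2 · t* · s/√n = 8.47
98% CI: t* = 2.457, (73.76, 89.64), width = 2 · t* · s/√n = 15.89

The 98% CI is wider by 15.89 - 8.47 = 7.42.
Higher confidence requires a wider interval.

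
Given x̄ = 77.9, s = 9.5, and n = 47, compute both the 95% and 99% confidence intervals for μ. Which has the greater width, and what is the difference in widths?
99% CI is wider by 1.87

df = 46
95% CI: t* = 2.013, (75.11, 80.69), width = 2 · t* · s/√n = 5.58
99% CI: t* = 2.687, (74.18, 81.62), width = 2 · t* · s/√n = 7.45

The 99% CI is wider by 7.45 - 5.58 = 1.87.
Higher confidence requires a wider interval.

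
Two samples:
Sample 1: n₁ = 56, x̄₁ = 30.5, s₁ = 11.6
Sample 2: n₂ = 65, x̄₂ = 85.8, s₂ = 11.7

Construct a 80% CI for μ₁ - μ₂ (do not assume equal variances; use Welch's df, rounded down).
(-58.04, -52.56)

Difference: x̄₁ - x̄₂ = -55.30
SE = √(s₁²/n₁ + s₂²/n₂) = √(11.6²/56 + 11.7²/65) = 2.1234
df = 116.65 → 116 (Welch–Satterthwaite, rounded down)
t* = 1.289

CI: -55.30 ± 1.289 · 2.1234 = -55.30 ± 2.74 = (-58.04, -52.56)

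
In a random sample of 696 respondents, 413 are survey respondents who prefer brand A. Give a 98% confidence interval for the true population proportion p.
(0.550, 0.637)

Proportion CI:
p̂ = 413/696 = 0.59339
SE = √(p̂(1-p̂)/n) = √(0.59339 · 0.40661 / 696) = 0.01862

z* = 2.326
Margin = z* · SE = 2.326 · 0.01862 = 0.0433

CI: 0.59339 ± 0.0433 = (0.550, 0.637)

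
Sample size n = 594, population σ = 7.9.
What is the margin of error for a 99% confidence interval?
Margin of error = 0.83

Margin of error = z* · σ/√n
= 2.576 · 7.9/√594
= 2.576 · 7.9/24.3721
= 0.83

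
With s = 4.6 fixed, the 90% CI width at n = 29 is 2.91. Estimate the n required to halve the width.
n ≈ 116

CI width ∝ 1/√n
To reduce width by factor 2, need √n to grow by 2 → need 2² = 4 times as many samples.

Current: n = 29, width = 2.91
New: n = 116, width ≈ 1.42

Width reduced by factor of 2.91/1.42 = 2.05.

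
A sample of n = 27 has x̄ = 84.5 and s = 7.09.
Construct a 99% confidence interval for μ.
(80.71, 88.29)

t-interval (σ unknown):
df = n - 1 = 26
t* = 2.779 for 99% confidence

Margin of error = t* · s/√n = 2.779 · 7.09/√27 = 3.79

CI: (80.71, 88.29)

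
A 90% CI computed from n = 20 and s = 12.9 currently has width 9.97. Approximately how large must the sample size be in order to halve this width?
n ≈ 80

CI width ∝ 1/√n
To reduce width by factor 2, need √n to grow by 2 → need 2² = 4 times as many samples.

Current: n = 20, width = 9.97
New: n = 80, width ≈ 4.80

Width reduced by factor of 9.97/4.80 = 2.08.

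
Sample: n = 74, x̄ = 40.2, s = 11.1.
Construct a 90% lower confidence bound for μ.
μ ≥ 38.53

Lower bound (one-sided):
t* = 1.293 (one-sided for 90%)
Lower bound = x̄ - t* · s/√n = 40.2 - 1.293 · 11.1/√74 = 38.53

We are 90% confident that μ ≥ 38.53.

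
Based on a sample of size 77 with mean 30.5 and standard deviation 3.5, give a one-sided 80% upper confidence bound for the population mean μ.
μ ≤ 30.84

Upper bound (one-sided):
t* = 0.846 (one-sided for 80%)
Upper bound = x̄ + t* · s/√n = 30.5 + 0.846 · 3.5/√77 = 30.84

We are 80% confident that μ ≤ 30.84.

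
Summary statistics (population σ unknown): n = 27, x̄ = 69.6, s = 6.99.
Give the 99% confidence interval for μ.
(65.86, 73.34)

t-interval (σ unknown):
df = n - 1 = 26
t* = 2.779 for 99% confidence

Margin of error = t* · s/√n = 2.779 · 6.99/√27 = 3.74

CI: (65.86, 73.34)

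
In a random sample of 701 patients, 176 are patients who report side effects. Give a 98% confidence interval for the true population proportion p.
(0.213, 0.289)

Proportion CI:
p̂ = 176/701 = 0.25107
SE = √(p̂(1-p̂)/n) = √(0.25107 · 0.74893 / 701) = 0.01638

z* = 2.326
Margin = z* · SE = 2.326 · 0.01638 = 0.0381

CI: 0.25107 ± 0.0381 = (0.213, 0.289)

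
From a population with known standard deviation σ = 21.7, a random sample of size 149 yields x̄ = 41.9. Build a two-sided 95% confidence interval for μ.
(38.42, 45.38)

z-interval (σ known):
z* = 1.960 for 95% confidence

Margin of error = z* · σ/√n = 1.960 · 21.7/√149 = 3.48

CI: (41.9 - 3.48, 41.9 + 3.48) = (38.42, 45.38)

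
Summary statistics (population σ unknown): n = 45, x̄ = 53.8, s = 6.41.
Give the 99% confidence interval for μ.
(51.23, 56.37)

t-interval (σ unknown):
df = n - 1 = 44
t* = 2.692 for 99% confidence

Margin of error = t* · s/√n = 2.692 · 6.41/√45 = 2.57

CI: (51.23, 56.37)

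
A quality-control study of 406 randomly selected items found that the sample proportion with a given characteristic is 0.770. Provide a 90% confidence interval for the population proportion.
(0.736, 0.804)

Proportion CI:
SE = √(p̂(1-p̂)/n) = √(0.770 · 0.230 / 406) = 0.02089

z* = 1.645
Margin = z* · SE = 1.645 · 0.02089 = 0.0344

CI: 0.770 ± 0.0344 = (0.736, 0.804)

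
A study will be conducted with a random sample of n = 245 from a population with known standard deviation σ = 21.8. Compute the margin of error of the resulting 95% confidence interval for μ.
Margin of error = 2.73

Margin of error = z* · σ/√n
= 1.960 · 21.8/√245
= 1.960 · 21.8/15.6525
= 2.73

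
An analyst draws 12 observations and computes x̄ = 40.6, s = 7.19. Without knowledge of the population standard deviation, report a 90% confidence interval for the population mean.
(36.87, 44.33)

t-interval (σ unknown):
df = n - 1 = 11
t* = 1.796 for 90% confidence

Margin of error = t* · s/√n = 1.796 · 7.19/√12 = 3.73

CI: (36.87, 44.33)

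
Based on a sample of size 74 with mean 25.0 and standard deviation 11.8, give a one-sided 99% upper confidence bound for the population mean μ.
μ ≤ 28.26

Upper bound (one-sided):
t* = 2.379 (one-sided for 99%)
Upper bound = x̄ + t* · s/√n = 25.0 + 2.379 · 11.8/√74 = 28.26

We are 99% confident that μ ≤ 28.26.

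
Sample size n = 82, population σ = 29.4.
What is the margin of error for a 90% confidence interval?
Margin of error = 5.34

Margin of error = z* · σ/√n
= 1.645 · 29.4/√82
= 1.645 · 29.4/9.0554
= 5.34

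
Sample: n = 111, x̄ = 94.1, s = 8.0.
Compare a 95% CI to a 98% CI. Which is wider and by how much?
98% CI is wider by 0.58

df = 110
95% CI: t* = 1.982, (92.60, 95.60), width = 2 · t* · s/√n = 3.01
98% CI: t* = 2.361, (92.31, 95.89), width = 2 · t* · s/√n = 3.59

The 98% CI is wider by 3.59 - 3.01 = 0.58.
Higher confidence requires a wider interval.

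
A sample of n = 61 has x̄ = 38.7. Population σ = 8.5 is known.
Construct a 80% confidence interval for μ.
(37.30, 40.10)

z-interval (σ known):
z* = 1.282 for 80% confidence

Margin of error = z* · σ/√n = 1.282 · 8.5/√61 = 1.40

CI: (38.7 - 1.40, 38.7 + 1.40) = (37.30, 40.10)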